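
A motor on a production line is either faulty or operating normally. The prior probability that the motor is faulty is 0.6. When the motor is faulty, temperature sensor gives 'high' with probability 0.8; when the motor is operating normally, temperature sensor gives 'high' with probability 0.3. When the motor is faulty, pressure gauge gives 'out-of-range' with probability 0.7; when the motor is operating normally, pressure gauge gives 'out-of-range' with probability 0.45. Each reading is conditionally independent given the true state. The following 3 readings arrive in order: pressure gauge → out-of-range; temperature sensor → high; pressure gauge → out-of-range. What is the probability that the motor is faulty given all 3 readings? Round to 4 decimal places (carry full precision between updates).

0.9064

After pressure gauge='out-of-range': P(faulty) = 0.7·0.6000 / (0.7·0.6000 + 0.45·0.4000) ≈ 0.7000
After temperature sensor='high': P(faulty) = 0.8·0.7000 / (0.8·0.7000 + 0.3·0.3000) ≈ 0.8615
After pressure gauge='out-of-range': P(faulty) = 0.7·0.8615 / (0.7·0.8615 + 0.45·0.1385) ≈ 0.9064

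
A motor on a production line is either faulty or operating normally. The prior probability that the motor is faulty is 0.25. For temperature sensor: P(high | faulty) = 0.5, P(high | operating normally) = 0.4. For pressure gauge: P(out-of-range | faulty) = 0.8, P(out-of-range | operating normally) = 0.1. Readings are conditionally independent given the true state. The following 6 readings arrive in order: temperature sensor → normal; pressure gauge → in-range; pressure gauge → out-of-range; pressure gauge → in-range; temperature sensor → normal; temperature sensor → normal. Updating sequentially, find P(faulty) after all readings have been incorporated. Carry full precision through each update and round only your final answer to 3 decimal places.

0.071

After temperature sensor='normal': P(faulty) = 0.5·0.2500 / (0.5·0.2500 + 0.6·0.7500) ≈ 0.2174
After pressure gauge='in-range': P(faulty) = 0.2·0.2174 / (0.2·0.2174 + 0.9·0.7826) ≈ 0.0581
After pressure gauge='out-of-range': P(faulty) = 0.8·0.0581 / (0.8·0.0581 + 0.1·0.9419) ≈ 0.3306
After pressure gauge='in-range': P(faulty) = 0.2·0.3306 / (0.2·0.3306 + 0.9·0.6694) ≈ 0.0989
After temperature sensor='normal': P(faulty) = 0.5·0.0989 / (0.5·0.0989 + 0.6·0.9011) ≈ 0.0838
After temperature sensor='normal': P(faulty) = 0.5·0.0838 / (0.5·0.0838 + 0.6·0.9162) ≈ 0.0708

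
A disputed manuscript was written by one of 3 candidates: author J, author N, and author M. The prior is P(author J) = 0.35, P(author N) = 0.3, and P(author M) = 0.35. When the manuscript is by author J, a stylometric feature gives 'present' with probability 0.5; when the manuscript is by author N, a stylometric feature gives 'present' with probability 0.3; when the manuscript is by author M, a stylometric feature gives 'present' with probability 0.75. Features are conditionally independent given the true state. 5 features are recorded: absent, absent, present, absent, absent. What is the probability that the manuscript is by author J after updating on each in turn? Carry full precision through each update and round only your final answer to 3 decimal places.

0.326

After 'absent': normaliser = 0.5·0.3500 + 0.7·0.3000 + 0.25·0.3500; P(author J) ≈ 0.3704, P(author N) ≈ 0.4444, P(author M) ≈ 0.1852
After 'absent': normaliser = 0.5·0.3704 + 0.7·0.4444 + 0.25·0.1852; P(author J) ≈ 0.3413, P(author N) ≈ 0.5734, P(author M) ≈ 0.0853
After 'present': normaliser = 0.5·0.3413 + 0.3·0.5734 + 0.75·0.0853; P(author J) ≈ 0.4196, P(author N) ≈ 0.4230, P(author M) ≈ 0.1574
After 'absent': normaliser = 0.5·0.4196 + 0.7·0.4230 + 0.25·0.1574; P(author J) ≈ 0.3848, P(author N) ≈ 0.5430, P(author M) ≈ 0.0722
After 'absent': normaliser = 0.5·0.3848 + 0.7·0.5430 + 0.25·0.0722; P(author J) ≈ 0.3258, P(author N) ≈ 0.6437, P(author M) ≈ 0.0305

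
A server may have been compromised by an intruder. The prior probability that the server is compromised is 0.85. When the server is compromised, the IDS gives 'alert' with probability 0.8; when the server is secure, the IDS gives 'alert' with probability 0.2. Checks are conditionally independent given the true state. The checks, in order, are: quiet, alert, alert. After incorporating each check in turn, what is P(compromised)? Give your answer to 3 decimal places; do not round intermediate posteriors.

After 'quiet': P(compromised) = 0.2·0.8500 / (0.2·0.8500 + 0.8·0.1500) ≈ 0.5862
After 'alert': P(compromised) = 0.8·0.5862 / (0.8·0.5862 + 0.2·0.4138) ≈ 0.8500
After 'alert': P(compromised) = 0.8·0.8500 / (0.8·0.8500 + 0.2·0.1500) ≈ 0.9577

0.958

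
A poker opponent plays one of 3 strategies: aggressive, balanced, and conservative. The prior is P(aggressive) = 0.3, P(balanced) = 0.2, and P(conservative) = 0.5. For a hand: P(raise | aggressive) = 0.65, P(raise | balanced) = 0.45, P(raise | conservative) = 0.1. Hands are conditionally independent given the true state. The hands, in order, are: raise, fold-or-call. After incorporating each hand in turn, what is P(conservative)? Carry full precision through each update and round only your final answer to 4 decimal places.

After 'raise': normaliser = 0.65·0.3000 + 0.45·0.2000 + 0.1·0.5000; P(aggressive) ≈ 0.5821, P(balanced) ≈ 0.2687, P(conservative) ≈ 0.1493
After 'fold-or-call': normaliser = 0.35·0.5821 + 0.55·0.2687 + 0.9·0.1493; P(aggressive) ≈ 0.4194, P(balanced) ≈ 0.3041, P(conservative) ≈ 0.2765

0.2765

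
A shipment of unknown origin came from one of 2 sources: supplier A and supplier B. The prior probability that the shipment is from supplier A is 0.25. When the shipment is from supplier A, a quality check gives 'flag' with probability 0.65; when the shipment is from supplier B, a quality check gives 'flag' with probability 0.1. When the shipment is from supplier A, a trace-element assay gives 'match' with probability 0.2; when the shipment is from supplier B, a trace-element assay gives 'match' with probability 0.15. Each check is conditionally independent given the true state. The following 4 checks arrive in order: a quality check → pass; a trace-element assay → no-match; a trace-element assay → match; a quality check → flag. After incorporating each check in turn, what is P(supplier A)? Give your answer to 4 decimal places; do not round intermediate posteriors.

After a quality check='pass': P(supplier A) = 0.35·0.2500 / (0.35·0.2500 + 0.9·0.7500) ≈ 0.1148
After a trace-element assay='no-match': P(supplier A) = 0.8·0.1148 / (0.8·0.1148 + 0.85·0.8852) ≈ 0.1087
After a trace-element assay='match': P(supplier A) = 0.2·0.1087 / (0.2·0.1087 + 0.15·0.8913) ≈ 0.1399
After a quality check='flag': P(supplier A) = 0.65·0.1399 / (0.65·0.1399 + 0.1·0.8601) ≈ 0.5139

0.5139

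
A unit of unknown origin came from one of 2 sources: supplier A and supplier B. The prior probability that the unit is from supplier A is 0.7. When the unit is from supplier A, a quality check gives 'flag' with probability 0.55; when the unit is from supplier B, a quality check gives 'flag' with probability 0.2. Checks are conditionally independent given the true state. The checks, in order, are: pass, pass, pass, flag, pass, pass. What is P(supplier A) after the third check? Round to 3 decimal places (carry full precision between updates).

0.293

After 'pass': P(supplier A) = 0.45·0.7000 / (0.45·0.7000 + 0.8·0.3000) ≈ 0.5676
After 'pass': P(supplier A) = 0.45·0.5676 / (0.45·0.5676 + 0.8·0.4324) ≈ 0.4247
After 'pass': P(supplier A) = 0.45·0.4247 / (0.45·0.4247 + 0.8·0.5753) ≈ 0.2934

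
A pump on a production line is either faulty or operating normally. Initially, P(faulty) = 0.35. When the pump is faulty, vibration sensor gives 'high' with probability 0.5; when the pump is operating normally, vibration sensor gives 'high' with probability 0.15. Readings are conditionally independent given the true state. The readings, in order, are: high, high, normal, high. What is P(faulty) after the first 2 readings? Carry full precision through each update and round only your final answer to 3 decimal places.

After 'high': P(faulty) = 0.5·0.3500 / (0.5·0.3500 + 0.15·0.6500) ≈ 0.6422
After 'high': P(faulty) = 0.5·0.6422 / (0.5·0.6422 + 0.15·0.3578) ≈ 0.8568

0.857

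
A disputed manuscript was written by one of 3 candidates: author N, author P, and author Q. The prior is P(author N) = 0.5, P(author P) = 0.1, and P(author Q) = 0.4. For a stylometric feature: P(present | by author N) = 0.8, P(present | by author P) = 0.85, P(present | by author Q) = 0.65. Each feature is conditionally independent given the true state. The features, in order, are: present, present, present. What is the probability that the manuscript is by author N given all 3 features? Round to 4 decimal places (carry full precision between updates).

After 'present': normaliser = 0.8·0.5000 + 0.85·0.1000 + 0.65·0.4000; P(author N) ≈ 0.5369, P(author P) ≈ 0.1141, P(author Q) ≈ 0.3490
After 'present': normaliser = 0.8·0.5369 + 0.85·0.1141 + 0.65·0.3490; P(author N) ≈ 0.5702, P(author P) ≈ 0.1287, P(author Q) ≈ 0.3011
After 'present': normaliser = 0.8·0.5702 + 0.85·0.1287 + 0.65·0.3011; P(author N) ≈ 0.5992, P(author P) ≈ 0.1437, P(author Q) ≈ 0.2571

0.5992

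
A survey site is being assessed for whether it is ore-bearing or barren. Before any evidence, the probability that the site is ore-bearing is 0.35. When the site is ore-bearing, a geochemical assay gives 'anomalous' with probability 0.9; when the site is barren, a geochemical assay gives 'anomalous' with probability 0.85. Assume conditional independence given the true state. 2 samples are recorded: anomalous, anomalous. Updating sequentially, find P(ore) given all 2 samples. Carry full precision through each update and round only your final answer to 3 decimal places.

0.376

After 'anomalous': P(ore) = 0.9·0.3500 / (0.9·0.3500 + 0.85·0.6500) ≈ 0.3631
After 'anomalous': P(ore) = 0.9·0.3631 / (0.9·0.3631 + 0.85·0.6369) ≈ 0.3764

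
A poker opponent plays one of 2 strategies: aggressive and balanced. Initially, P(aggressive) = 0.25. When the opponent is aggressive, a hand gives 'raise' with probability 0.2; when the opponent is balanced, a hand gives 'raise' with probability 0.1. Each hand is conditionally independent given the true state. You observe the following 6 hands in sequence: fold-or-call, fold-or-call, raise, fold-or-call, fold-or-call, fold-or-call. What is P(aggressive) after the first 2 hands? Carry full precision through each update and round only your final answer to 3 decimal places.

After 'fold-or-call': P(aggressive) = 0.8·0.2500 / (0.8·0.2500 + 0.9·0.7500) ≈ 0.2286
After 'fold-or-call': P(aggressive) = 0.8·0.2286 / (0.8·0.2286 + 0.9·0.7714) ≈ 0.2085

0.208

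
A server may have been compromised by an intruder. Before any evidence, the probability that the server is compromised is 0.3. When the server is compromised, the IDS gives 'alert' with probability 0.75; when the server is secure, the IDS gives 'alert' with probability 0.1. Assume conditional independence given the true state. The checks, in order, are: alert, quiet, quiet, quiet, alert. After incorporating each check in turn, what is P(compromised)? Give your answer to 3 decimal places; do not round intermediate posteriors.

0.341

Apply Bayes' rule sequentially, carrying P(compromised) forward.
After 'alert': P(compromised) = 0.75·0.3000 / (0.75·0.3000 + 0.1·0.7000) ≈ 0.7627
After 'quiet': P(compromised) = 0.25·0.7627 / (0.25·0.7627 + 0.9·0.2373) ≈ 0.4717
After 'quiet': P(compromised) = 0.25·0.4717 / (0.25·0.4717 + 0.9·0.5283) ≈ 0.1987
After 'quiet': P(compromised) = 0.25·0.1987 / (0.25·0.1987 + 0.9·0.8013) ≈ 0.0645
After 'alert': P(compromised) = 0.75·0.0645 / (0.75·0.0645 + 0.1·0.9355) ≈ 0.3407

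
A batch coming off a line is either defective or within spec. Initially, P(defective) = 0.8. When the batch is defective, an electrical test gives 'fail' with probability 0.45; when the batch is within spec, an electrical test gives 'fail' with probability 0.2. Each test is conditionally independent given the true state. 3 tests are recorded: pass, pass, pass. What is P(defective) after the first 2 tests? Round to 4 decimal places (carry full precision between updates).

0.6541

After 'pass': P(defective) = 0.55·0.8000 / (0.55·0.8000 + 0.8·0.2000) ≈ 0.7333
After 'pass': P(defective) = 0.55·0.7333 / (0.55·0.7333 + 0.8·0.2667) ≈ 0.6541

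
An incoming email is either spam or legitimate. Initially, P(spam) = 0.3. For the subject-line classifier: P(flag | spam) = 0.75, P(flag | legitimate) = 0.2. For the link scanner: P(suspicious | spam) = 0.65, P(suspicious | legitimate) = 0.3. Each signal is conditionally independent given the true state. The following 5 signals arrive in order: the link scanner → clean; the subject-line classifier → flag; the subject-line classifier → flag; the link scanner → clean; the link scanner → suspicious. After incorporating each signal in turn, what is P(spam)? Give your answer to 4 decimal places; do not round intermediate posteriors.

After the link scanner='clean': P(spam) = 0.35·0.3000 / (0.35·0.3000 + 0.7·0.7000) ≈ 0.1765
After the subject-line classifier='flag': P(spam) = 0.75·0.1765 / (0.75·0.1765 + 0.2·0.8235) ≈ 0.4455
After the subject-line classifier='flag': P(spam) = 0.75·0.4455 / (0.75·0.4455 + 0.2·0.5545) ≈ 0.7508
After the link scanner='clean': P(spam) = 0.35·0.7508 / (0.35·0.7508 + 0.7·0.2492) ≈ 0.6011
After the link scanner='suspicious': P(spam) = 0.65·0.6011 / (0.65·0.6011 + 0.3·0.3989) ≈ 0.7655

0.7655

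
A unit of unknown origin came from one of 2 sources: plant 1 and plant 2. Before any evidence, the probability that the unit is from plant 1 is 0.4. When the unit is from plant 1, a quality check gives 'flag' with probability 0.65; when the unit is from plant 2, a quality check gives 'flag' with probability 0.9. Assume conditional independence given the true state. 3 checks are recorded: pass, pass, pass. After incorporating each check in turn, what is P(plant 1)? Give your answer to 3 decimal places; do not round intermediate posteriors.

After 'pass': P(plant 1) = 0.35·0.4000 / (0.35·0.4000 + 0.1·0.6000) ≈ 0.7000
After 'pass': P(plant 1) = 0.35·0.7000 / (0.35·0.7000 + 0.1·0.3000) ≈ 0.8909
After 'pass': P(plant 1) = 0.35·0.8909 / (0.35·0.8909 + 0.1·0.1091) ≈ 0.9662

0.966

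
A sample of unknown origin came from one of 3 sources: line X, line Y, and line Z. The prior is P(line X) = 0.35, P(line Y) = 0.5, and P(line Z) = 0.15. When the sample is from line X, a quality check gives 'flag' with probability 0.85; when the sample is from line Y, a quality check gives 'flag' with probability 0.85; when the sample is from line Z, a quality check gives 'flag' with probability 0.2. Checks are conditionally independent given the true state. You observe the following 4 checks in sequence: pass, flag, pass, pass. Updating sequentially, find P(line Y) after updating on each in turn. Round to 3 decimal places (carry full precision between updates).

0.081

After 'pass': normaliser = 0.15·0.3500 + 0.15·0.5000 + 0.8·0.1500; P(line X) ≈ 0.2121, P(line Y) ≈ 0.3030, P(line Z) ≈ 0.4848
After 'flag': normaliser = 0.85·0.2121 + 0.85·0.3030 + 0.2·0.4848; P(line X) ≈ 0.3371, P(line Y) ≈ 0.4816, P(line Z) ≈ 0.1813
After 'pass': normaliser = 0.15·0.3371 + 0.15·0.4816 + 0.8·0.1813; P(line X) ≈ 0.1888, P(line Y) ≈ 0.2697, P(line Z) ≈ 0.5415
After 'pass': normaliser = 0.15·0.1888 + 0.15·0.2697 + 0.8·0.5415; P(line X) ≈ 0.0564, P(line Y) ≈ 0.0806, P(line Z) ≈ 0.8630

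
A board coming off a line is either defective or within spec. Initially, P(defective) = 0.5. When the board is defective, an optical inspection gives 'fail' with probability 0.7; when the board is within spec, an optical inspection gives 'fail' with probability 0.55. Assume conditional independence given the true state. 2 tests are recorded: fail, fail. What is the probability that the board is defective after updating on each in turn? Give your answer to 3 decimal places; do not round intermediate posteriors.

After 'fail': P(defective) = 0.7·0.5000 / (0.7·0.5000 + 0.55·0.5000) ≈ 0.5600
After 'fail': P(defective) = 0.7·0.5600 / (0.7·0.5600 + 0.55·0.4400) ≈ 0.6183

0.618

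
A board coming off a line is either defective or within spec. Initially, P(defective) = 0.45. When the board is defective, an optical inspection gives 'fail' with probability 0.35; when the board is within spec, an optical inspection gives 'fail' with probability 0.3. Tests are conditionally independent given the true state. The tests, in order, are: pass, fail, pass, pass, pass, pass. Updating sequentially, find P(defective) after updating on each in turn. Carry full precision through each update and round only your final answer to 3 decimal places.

0.397

After 'pass': P(defective) = 0.65·0.4500 / (0.65·0.4500 + 0.7·0.5500) ≈ 0.4317
After 'fail': P(defective) = 0.35·0.4317 / (0.35·0.4317 + 0.3·0.5683) ≈ 0.4699
After 'pass': P(defective) = 0.65·0.4699 / (0.65·0.4699 + 0.7·0.5301) ≈ 0.4515
After 'pass': P(defective) = 0.65·0.4515 / (0.65·0.4515 + 0.7·0.5485) ≈ 0.4332
After 'pass': P(defective) = 0.65·0.4332 / (0.65·0.4332 + 0.7·0.5668) ≈ 0.4151
After 'pass': P(defective) = 0.65·0.4151 / (0.65·0.4151 + 0.7·0.5849) ≈ 0.3972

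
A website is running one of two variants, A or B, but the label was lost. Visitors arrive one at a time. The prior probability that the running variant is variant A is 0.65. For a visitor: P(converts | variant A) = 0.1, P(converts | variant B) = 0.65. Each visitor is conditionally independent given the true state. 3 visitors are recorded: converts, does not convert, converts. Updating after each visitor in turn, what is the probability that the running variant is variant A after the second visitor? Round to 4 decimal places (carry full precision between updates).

0.4235

After 'converts': P(A) = 0.1·0.6500 / (0.1·0.6500 + 0.65·0.3500) ≈ 0.2222
After 'does not convert': P(A) = 0.9·0.2222 / (0.9·0.2222 + 0.35·0.7778) ≈ 0.4235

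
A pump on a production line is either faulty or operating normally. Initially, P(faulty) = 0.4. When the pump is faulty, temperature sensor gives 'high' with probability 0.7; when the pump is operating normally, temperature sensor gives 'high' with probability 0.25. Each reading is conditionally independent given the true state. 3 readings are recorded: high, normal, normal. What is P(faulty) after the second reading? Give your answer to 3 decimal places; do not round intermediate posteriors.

0.427

After 'high': P(faulty) = 0.7·0.4000 / (0.7·0.4000 + 0.25·0.6000) ≈ 0.6512
After 'normal': P(faulty) = 0.3·0.6512 / (0.3·0.6512 + 0.75·0.3488) ≈ 0.4275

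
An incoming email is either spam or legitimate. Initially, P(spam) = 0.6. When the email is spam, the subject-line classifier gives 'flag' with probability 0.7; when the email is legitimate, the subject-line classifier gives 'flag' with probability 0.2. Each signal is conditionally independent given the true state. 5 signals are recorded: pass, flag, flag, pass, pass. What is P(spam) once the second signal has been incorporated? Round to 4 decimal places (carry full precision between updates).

0.6632

After 'pass': P(spam) = 0.3·0.6000 / (0.3·0.6000 + 0.8·0.4000) ≈ 0.3600
After 'flag': P(spam) = 0.7·0.3600 / (0.7·0.3600 + 0.2·0.6400) ≈ 0.6632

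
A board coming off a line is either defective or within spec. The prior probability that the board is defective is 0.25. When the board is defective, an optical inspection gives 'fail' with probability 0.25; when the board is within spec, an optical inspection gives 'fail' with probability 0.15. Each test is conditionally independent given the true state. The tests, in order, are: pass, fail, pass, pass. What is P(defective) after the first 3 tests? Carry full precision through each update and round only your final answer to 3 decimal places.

Apply Bayes' rule sequentially, carrying P(defective) forward.
After 'pass': P(defective) = 0.75·0.2500 / (0.75·0.2500 + 0.85·0.7500) ≈ 0.2273
After 'fail': P(defective) = 0.25·0.2273 / (0.25·0.2273 + 0.15·0.7727) ≈ 0.3289
After 'pass': P(defective) = 0.75·0.3289 / (0.75·0.3289 + 0.85·0.6711) ≈ 0.3019

0.302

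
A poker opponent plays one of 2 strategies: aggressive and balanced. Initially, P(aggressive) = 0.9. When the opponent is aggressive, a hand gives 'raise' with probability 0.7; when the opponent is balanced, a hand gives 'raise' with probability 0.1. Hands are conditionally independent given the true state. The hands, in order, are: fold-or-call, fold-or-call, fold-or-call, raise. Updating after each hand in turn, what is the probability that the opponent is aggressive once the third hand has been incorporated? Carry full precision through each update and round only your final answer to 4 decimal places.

0.2500

After 'fold-or-call': P(aggressive) = 0.3·0.9000 / (0.3·0.9000 + 0.9·0.1000) ≈ 0.7500
After 'fold-or-call': P(aggressive) = 0.3·0.7500 / (0.3·0.7500 + 0.9·0.2500) ≈ 0.5000
After 'fold-or-call': P(aggressive) = 0.3·0.5000 / (0.3·0.5000 + 0.9·0.5000) ≈ 0.2500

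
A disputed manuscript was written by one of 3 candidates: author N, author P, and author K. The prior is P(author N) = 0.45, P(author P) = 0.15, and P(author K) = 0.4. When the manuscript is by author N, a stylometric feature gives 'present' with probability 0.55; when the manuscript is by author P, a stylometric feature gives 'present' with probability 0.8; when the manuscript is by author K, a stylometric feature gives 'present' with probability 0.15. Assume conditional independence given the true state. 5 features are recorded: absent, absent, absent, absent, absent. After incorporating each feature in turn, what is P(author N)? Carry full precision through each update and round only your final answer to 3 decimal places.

0.045

Apply Bayes' rule sequentially, carrying P(author N) forward.
After 'absent': normaliser = 0.45·0.4500 + 0.2·0.1500 + 0.85·0.4000; P(author N) ≈ 0.3537, P(author P) ≈ 0.0524, P(author K) ≈ 0.5939
After 'absent': normaliser = 0.45·0.3537 + 0.2·0.0524 + 0.85·0.5939; P(author N) ≈ 0.2360, P(author P) ≈ 0.0155, P(author K) ≈ 0.7485
After 'absent': normaliser = 0.45·0.2360 + 0.2·0.0155 + 0.85·0.7485; P(author N) ≈ 0.1425, P(author P) ≈ 0.0042, P(author K) ≈ 0.8534
After 'absent': normaliser = 0.45·0.1425 + 0.2·0.0042 + 0.85·0.8534; P(author N) ≈ 0.0811, P(author P) ≈ 0.0011, P(author K) ≈ 0.9178
After 'absent': normaliser = 0.45·0.0811 + 0.2·0.0011 + 0.85·0.9178; P(author N) ≈ 0.0447, P(author P) ≈ 0.0003, P(author K) ≈ 0.9551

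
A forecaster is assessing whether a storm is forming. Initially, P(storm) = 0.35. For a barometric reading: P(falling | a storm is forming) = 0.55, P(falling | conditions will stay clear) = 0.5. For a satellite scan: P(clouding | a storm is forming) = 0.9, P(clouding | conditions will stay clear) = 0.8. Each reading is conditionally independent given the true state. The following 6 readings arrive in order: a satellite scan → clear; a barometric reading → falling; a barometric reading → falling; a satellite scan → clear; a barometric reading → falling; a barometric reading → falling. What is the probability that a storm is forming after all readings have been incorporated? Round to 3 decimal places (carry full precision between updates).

0.165

After a satellite scan='clear': P(storm) = 0.1·0.3500 / (0.1·0.3500 + 0.2·0.6500) ≈ 0.2121
After a barometric reading='falling': P(storm) = 0.55·0.2121 / (0.55·0.2121 + 0.5·0.7879) ≈ 0.2285
After a barometric reading='falling': P(storm) = 0.55·0.2285 / (0.55·0.2285 + 0.5·0.7715) ≈ 0.2457
After a satellite scan='clear': P(storm) = 0.1·0.2457 / (0.1·0.2457 + 0.2·0.7543) ≈ 0.1401
After a barometric reading='falling': P(storm) = 0.55·0.1401 / (0.55·0.1401 + 0.5·0.8599) ≈ 0.1519
After a barometric reading='falling': P(storm) = 0.55·0.1519 / (0.55·0.1519 + 0.5·0.8481) ≈ 0.1646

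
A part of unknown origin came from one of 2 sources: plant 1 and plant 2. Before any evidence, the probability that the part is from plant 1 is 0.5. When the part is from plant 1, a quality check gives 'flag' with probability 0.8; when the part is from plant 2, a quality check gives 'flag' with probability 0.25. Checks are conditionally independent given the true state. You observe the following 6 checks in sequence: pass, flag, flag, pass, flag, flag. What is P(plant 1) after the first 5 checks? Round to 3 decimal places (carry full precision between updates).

0.700

After 'pass': P(plant 1) = 0.2·0.5000 / (0.2·0.5000 + 0.75·0.5000) ≈ 0.2105
After 'flag': P(plant 1) = 0.8·0.2105 / (0.8·0.2105 + 0.25·0.7895) ≈ 0.4604
After 'flag': P(plant 1) = 0.8·0.4604 / (0.8·0.4604 + 0.25·0.5396) ≈ 0.7320
After 'pass': P(plant 1) = 0.2·0.7320 / (0.2·0.7320 + 0.75·0.2680) ≈ 0.4214
After 'flag': P(plant 1) = 0.8·0.4214 / (0.8·0.4214 + 0.25·0.5786) ≈ 0.6997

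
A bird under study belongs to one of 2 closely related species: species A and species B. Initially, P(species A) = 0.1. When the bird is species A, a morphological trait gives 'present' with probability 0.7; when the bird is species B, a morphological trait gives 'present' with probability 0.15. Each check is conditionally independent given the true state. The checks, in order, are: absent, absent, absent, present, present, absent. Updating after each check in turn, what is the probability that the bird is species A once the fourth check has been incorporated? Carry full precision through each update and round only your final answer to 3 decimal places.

After 'absent': P(species A) = 0.3·0.1000 / (0.3·0.1000 + 0.85·0.9000) ≈ 0.0377
After 'absent': P(species A) = 0.3·0.0377 / (0.3·0.0377 + 0.85·0.9623) ≈ 0.0137
After 'absent': P(species A) = 0.3·0.0137 / (0.3·0.0137 + 0.85·0.9863) ≈ 0.0049
After 'present': P(species A) = 0.7·0.0049 / (0.7·0.0049 + 0.15·0.9951) ≈ 0.0223

0.022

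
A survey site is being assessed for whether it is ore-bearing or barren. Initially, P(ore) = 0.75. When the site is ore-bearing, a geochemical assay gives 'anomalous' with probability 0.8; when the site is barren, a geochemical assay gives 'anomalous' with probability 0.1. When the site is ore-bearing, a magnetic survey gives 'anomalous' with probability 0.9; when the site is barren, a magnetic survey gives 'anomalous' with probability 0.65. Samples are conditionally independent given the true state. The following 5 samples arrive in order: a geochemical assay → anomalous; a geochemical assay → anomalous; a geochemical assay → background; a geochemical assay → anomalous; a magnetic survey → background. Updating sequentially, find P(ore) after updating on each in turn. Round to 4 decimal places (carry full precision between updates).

0.9899

After a geochemical assay='anomalous': P(ore) = 0.8·0.7500 / (0.8·0.7500 + 0.1·0.2500) ≈ 0.9600
After a geochemical assay='anomalous': P(ore) = 0.8·0.9600 / (0.8·0.9600 + 0.1·0.0400) ≈ 0.9948
After a geochemical assay='background': P(ore) = 0.2·0.9948 / (0.2·0.9948 + 0.9·0.0052) ≈ 0.9771
After a geochemical assay='anomalous': P(ore) = 0.8·0.9771 / (0.8·0.9771 + 0.1·0.0229) ≈ 0.9971
After a magnetic survey='background': P(ore) = 0.1·0.9971 / (0.1·0.9971 + 0.35·0.0029) ≈ 0.9899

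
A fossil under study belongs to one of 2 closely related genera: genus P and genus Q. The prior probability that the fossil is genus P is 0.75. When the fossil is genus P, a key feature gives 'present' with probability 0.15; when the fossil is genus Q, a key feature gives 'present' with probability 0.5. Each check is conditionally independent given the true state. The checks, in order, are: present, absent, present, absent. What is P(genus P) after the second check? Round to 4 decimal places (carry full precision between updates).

Each posterior becomes the prior for the next update.
After 'present': P(genus P) = 0.15·0.7500 / (0.15·0.7500 + 0.5·0.2500) ≈ 0.4737
After 'absent': P(genus P) = 0.85·0.4737 / (0.85·0.4737 + 0.5·0.5263) ≈ 0.6047

0.6047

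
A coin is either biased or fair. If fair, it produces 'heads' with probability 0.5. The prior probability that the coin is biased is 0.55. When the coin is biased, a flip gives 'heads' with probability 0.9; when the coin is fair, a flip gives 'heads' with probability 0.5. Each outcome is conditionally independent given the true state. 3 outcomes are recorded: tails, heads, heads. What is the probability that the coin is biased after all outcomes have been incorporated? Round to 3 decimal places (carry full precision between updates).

0.442

After 'tails': P(biased) = 0.1·0.5500 / (0.1·0.5500 + 0.5·0.4500) ≈ 0.1964
After 'heads': P(biased) = 0.9·0.1964 / (0.9·0.1964 + 0.5·0.8036) ≈ 0.3056
After 'heads': P(biased) = 0.9·0.3056 / (0.9·0.3056 + 0.5·0.6944) ≈ 0.4420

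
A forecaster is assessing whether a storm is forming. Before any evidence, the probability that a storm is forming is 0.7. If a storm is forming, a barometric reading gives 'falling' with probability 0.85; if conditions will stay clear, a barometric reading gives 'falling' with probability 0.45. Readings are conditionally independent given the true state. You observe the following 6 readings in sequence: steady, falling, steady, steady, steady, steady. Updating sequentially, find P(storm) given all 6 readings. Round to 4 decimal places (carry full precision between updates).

0.0066

After 'steady': P(storm) = 0.15·0.7000 / (0.15·0.7000 + 0.55·0.3000) ≈ 0.3889
After 'falling': P(storm) = 0.85·0.3889 / (0.85·0.3889 + 0.45·0.6111) ≈ 0.5459
After 'steady': P(storm) = 0.15·0.5459 / (0.15·0.5459 + 0.55·0.4541) ≈ 0.2469
After 'steady': P(storm) = 0.15·0.2469 / (0.15·0.2469 + 0.55·0.7531) ≈ 0.0821
After 'steady': P(storm) = 0.15·0.0821 / (0.15·0.0821 + 0.55·0.9179) ≈ 0.0238
After 'steady': P(storm) = 0.15·0.0238 / (0.15·0.0238 + 0.55·0.9762) ≈ 0.0066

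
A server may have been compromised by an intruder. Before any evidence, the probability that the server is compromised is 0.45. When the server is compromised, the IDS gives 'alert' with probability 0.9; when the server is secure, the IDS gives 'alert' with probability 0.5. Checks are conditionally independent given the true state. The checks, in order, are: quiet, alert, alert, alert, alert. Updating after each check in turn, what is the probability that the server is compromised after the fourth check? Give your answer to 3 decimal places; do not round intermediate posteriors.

Apply Bayes' rule sequentially, carrying P(compromised) forward.
After 'quiet': P(compromised) = 0.1·0.4500 / (0.1·0.4500 + 0.5·0.5500) ≈ 0.1406
After 'alert': P(compromised) = 0.9·0.1406 / (0.9·0.1406 + 0.5·0.8594) ≈ 0.2275
After 'alert': P(compromised) = 0.9·0.2275 / (0.9·0.2275 + 0.5·0.7725) ≈ 0.3465
After 'alert': P(compromised) = 0.9·0.3465 / (0.9·0.3465 + 0.5·0.6535) ≈ 0.4883

0.488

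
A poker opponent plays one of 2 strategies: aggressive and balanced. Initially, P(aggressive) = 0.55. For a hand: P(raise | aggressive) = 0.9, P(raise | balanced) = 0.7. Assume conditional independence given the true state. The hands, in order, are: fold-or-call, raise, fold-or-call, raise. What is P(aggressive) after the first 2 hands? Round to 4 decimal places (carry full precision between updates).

After 'fold-or-call': P(aggressive) = 0.1·0.5500 / (0.1·0.5500 + 0.3·0.4500) ≈ 0.2895
After 'raise': P(aggressive) = 0.9·0.2895 / (0.9·0.2895 + 0.7·0.7105) ≈ 0.3438

0.3438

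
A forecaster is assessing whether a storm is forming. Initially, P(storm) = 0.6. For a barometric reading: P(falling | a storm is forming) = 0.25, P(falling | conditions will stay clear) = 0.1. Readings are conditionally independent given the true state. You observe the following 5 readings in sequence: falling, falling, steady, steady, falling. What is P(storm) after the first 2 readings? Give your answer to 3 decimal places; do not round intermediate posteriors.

After 'falling': P(storm) = 0.25·0.6000 / (0.25·0.6000 + 0.1·0.4000) ≈ 0.7895
After 'falling': P(storm) = 0.25·0.7895 / (0.25·0.7895 + 0.1·0.2105) ≈ 0.9036

0.904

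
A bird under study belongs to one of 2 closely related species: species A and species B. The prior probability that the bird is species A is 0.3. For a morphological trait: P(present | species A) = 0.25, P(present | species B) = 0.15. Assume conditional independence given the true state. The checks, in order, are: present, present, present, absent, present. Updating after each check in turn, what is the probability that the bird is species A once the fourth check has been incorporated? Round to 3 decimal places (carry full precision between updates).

After 'present': P(species A) = 0.25·0.3000 / (0.25·0.3000 + 0.15·0.7000) ≈ 0.4167
After 'present': P(species A) = 0.25·0.4167 / (0.25·0.4167 + 0.15·0.5833) ≈ 0.5435
After 'present': P(species A) = 0.25·0.5435 / (0.25·0.5435 + 0.15·0.4565) ≈ 0.6649
After 'absent': P(species A) = 0.75·0.6649 / (0.75·0.6649 + 0.85·0.3351) ≈ 0.6365

0.636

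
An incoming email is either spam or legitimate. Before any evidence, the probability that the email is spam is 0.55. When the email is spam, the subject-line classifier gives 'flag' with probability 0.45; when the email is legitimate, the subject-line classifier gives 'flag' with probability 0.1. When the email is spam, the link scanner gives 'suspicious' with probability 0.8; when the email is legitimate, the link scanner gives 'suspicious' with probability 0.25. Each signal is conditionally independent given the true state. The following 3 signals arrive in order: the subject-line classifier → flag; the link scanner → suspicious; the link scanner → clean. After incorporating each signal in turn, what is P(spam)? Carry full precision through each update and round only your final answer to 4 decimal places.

0.8244

After the subject-line classifier='flag': P(spam) = 0.45·0.5500 / (0.45·0.5500 + 0.1·0.4500) ≈ 0.8462
After the link scanner='suspicious': P(spam) = 0.8·0.8462 / (0.8·0.8462 + 0.25·0.1538) ≈ 0.9462
After the link scanner='clean': P(spam) = 0.2·0.9462 / (0.2·0.9462 + 0.75·0.0538) ≈ 0.8244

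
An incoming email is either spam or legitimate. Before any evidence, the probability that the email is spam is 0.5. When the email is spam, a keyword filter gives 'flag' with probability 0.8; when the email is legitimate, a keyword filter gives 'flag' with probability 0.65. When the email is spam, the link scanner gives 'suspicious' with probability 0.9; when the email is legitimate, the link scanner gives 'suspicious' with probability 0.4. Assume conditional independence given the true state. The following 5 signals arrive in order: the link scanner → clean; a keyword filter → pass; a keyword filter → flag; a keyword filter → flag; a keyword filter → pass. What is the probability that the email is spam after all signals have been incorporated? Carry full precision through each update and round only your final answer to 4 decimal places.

After the link scanner='clean': P(spam) = 0.1·0.5000 / (0.1·0.5000 + 0.6·0.5000) ≈ 0.1429
After a keyword filter='pass': P(spam) = 0.2·0.1429 / (0.2·0.1429 + 0.35·0.8571) ≈ 0.0870
After a keyword filter='flag': P(spam) = 0.8·0.0870 / (0.8·0.0870 + 0.65·0.9130) ≈ 0.1049
After a keyword filter='flag': P(spam) = 0.8·0.1049 / (0.8·0.1049 + 0.65·0.8951) ≈ 0.1261
After a keyword filter='pass': P(spam) = 0.2·0.1261 / (0.2·0.1261 + 0.35·0.8739) ≈ 0.0762

0.0762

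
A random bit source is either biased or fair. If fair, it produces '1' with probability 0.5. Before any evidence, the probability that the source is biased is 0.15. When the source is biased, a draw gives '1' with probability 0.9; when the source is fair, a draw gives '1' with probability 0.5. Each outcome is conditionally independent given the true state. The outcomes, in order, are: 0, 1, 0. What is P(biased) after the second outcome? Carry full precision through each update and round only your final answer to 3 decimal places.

After '0': P(biased) = 0.1·0.1500 / (0.1·0.1500 + 0.5·0.8500) ≈ 0.0341
After '1': P(biased) = 0.9·0.0341 / (0.9·0.0341 + 0.5·0.9659) ≈ 0.0597

0.060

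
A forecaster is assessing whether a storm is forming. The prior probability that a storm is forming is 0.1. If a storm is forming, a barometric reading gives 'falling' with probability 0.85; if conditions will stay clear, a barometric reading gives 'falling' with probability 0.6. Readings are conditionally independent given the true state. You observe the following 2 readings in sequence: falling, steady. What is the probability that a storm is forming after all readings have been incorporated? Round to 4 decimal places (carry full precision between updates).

After 'falling': P(storm) = 0.85·0.1000 / (0.85·0.1000 + 0.6·0.9000) ≈ 0.1360
After 'steady': P(storm) = 0.15·0.1360 / (0.15·0.1360 + 0.4·0.8640) ≈ 0.0557

0.0557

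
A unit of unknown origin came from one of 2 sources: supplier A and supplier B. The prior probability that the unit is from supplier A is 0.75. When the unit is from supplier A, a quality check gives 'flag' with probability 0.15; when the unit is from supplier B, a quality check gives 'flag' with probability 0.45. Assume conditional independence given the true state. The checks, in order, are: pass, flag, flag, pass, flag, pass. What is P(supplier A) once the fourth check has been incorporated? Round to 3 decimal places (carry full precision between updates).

After 'pass': P(supplier A) = 0.85·0.7500 / (0.85·0.7500 + 0.55·0.2500) ≈ 0.8226
After 'flag': P(supplier A) = 0.15·0.8226 / (0.15·0.8226 + 0.45·0.1774) ≈ 0.6071
After 'flag': P(supplier A) = 0.15·0.6071 / (0.15·0.6071 + 0.45·0.3929) ≈ 0.3400
After 'pass': P(supplier A) = 0.85·0.3400 / (0.85·0.3400 + 0.55·0.6600) ≈ 0.4433

0.443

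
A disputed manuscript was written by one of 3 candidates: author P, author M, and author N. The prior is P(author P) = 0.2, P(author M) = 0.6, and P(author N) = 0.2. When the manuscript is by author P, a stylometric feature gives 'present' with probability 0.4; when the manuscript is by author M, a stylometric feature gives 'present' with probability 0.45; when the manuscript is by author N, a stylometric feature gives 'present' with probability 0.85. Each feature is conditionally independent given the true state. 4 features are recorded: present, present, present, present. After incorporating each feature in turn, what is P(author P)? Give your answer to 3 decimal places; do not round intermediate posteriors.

Apply Bayes' rule sequentially, carrying P(author P) forward.
After 'present': normaliser = 0.4·0.2000 + 0.45·0.6000 + 0.85·0.2000; P(author P) ≈ 0.1538, P(author M) ≈ 0.5192, P(author N) ≈ 0.3269
After 'present': normaliser = 0.4·0.1538 + 0.45·0.5192 + 0.85·0.3269; P(author P) ≈ 0.1074, P(author M) ≈ 0.4077, P(author N) ≈ 0.4849
After 'present': normaliser = 0.4·0.1074 + 0.45·0.4077 + 0.85·0.4849; P(author P) ≈ 0.0673, P(author M) ≈ 0.2873, P(author N) ≈ 0.6454
After 'present': normaliser = 0.4·0.0673 + 0.45·0.2873 + 0.85·0.6454; P(author P) ≈ 0.0382, P(author M) ≈ 0.1834, P(author N) ≈ 0.7784

0.038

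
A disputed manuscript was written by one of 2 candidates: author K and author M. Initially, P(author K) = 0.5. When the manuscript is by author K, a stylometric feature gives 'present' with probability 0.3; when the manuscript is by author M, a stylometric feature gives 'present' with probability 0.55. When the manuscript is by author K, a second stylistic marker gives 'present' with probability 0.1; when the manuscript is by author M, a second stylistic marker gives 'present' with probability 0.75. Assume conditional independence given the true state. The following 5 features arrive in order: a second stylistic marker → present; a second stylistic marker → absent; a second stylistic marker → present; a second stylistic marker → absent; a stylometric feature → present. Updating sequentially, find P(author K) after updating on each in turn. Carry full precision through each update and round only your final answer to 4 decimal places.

0.1116

After a second stylistic marker='present': P(author K) = 0.1·0.5000 / (0.1·0.5000 + 0.75·0.5000) ≈ 0.1176
After a second stylistic marker='absent': P(author K) = 0.9·0.1176 / (0.9·0.1176 + 0.25·0.8824) ≈ 0.3243
After a second stylistic marker='present': P(author K) = 0.1·0.3243 / (0.1·0.3243 + 0.75·0.6757) ≈ 0.0602
After a second stylistic marker='absent': P(author K) = 0.9·0.0602 / (0.9·0.0602 + 0.25·0.9398) ≈ 0.1873
After a stylometric feature='present': P(author K) = 0.3·0.1873 / (0.3·0.1873 + 0.55·0.8127) ≈ 0.1116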